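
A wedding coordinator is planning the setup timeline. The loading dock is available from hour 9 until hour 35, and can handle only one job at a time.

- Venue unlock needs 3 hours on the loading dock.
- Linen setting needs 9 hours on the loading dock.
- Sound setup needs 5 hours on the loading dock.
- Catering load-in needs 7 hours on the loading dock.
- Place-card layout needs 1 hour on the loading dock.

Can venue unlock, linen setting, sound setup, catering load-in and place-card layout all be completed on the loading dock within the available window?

Yes

The loading dock window is 35 − 9 = 26 hours.
Running back to back, the jobs need 3 + 9 + 5 + 7 + 1 = 25 hours on the loading dock.
Since 25 ≤ 26, they fit within the window.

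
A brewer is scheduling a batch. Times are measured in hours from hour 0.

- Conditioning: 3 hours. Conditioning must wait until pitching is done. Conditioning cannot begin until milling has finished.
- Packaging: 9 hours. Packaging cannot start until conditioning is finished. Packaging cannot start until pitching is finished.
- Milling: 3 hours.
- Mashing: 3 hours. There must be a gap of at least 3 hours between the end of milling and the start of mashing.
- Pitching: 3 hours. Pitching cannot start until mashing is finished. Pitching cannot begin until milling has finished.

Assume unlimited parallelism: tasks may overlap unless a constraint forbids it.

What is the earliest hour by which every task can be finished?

24

Milling can start immediately at hour 0; it finishes at hour 3.
After milling (finishes hour 3, plus 3-hour gap → hour 6), mashing can start at hour 6 and finishes at hour 9.
Pitching cannot start until mashing (finishes hour 9); milling (finishes hour 3). The controlling bound is hour 9, so pitching finishes at 9 + 3 = hour 12.
Conditioning needs all of pitching (finishes hour 12); milling (finishes hour 3). That puts its earliest start at hour 12; it finishes at 12 + 3 = hour 15.
For packaging: conditioning (finishes hour 15); pitching (finishes hour 12). Taking the maximum gives a start of hour 15, and it finishes at 15 + 9 = hour 24.
All tasks are finished once the last one completes. Finish times: Milling at 3, Mashing at 9, Pitching at 12, Conditioning at 15, Packaging at 24. The latest is hour 24.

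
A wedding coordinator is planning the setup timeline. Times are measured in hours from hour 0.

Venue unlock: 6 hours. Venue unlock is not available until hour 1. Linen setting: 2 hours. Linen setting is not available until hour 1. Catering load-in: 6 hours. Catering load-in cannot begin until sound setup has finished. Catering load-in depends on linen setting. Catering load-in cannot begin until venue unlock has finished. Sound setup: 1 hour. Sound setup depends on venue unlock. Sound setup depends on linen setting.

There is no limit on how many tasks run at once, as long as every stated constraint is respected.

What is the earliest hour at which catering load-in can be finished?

Linen setting waits on its own release at hour 1, so it starts at hour 1 and finishes at 1 + 2 = hour 3.
Venue unlock cannot begin until its own release at hour 1. It runs from hour 1 to 1 + 6 = hour 7.
For sound setup: venue unlock (finishes hour 7); linen setting (finishes hour 3). Taking the maximum gives a start of hour 7, and it finishes at 7 + 1 = hour 8.
Catering load-in needs all of sound setup (finishes hour 8); linen setting (finishes hour 3); venue unlock (finishes hour 7). That puts its earliest start at hour 8; it finishes at 8 + 6 = hour 14.

14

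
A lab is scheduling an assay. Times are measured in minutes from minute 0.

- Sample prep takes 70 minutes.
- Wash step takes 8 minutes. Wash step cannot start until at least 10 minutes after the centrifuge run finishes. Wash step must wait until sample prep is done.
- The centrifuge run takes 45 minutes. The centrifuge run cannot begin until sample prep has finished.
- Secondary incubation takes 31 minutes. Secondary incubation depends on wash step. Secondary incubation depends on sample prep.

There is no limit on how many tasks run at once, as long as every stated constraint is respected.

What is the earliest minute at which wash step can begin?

125

Sample prep has no prerequisites, so it starts at minute 0 and finishes at minute 70.
After sample prep (finishes minute 70), the centrifuge run can start at minute 70 and finishes at minute 115.
Wash step waits on the centrifuge run (finishes minute 115, plus 10-minute gap → minute 125); sample prep (finishes minute 70). The latest of these is minute 125, which is the earliest wash step can start.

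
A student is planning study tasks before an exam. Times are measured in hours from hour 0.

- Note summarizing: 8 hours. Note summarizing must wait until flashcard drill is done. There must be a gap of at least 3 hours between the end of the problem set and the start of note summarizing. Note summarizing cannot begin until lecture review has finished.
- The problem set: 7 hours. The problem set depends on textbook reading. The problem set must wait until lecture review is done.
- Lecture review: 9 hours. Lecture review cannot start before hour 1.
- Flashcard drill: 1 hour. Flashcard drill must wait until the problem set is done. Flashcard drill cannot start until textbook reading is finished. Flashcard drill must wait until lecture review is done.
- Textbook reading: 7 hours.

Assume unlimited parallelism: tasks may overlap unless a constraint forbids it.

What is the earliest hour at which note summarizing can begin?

Lecture review cannot begin until its own release at hour 1. It runs from hour 1 to 1 + 9 = hour 10.
Textbook reading has no prerequisites, so it starts at hour 0 and finishes at hour 7.
For the problem set: textbook reading (finishes hour 7); lecture review (finishes hour 10). Taking the maximum gives a start of hour 10, and it finishes at 10 + 7 = hour 17.
Flashcard drill cannot start until the problem set (finishes hour 17); textbook reading (finishes hour 7); lecture review (finishes hour 10). The controlling bound is hour 17, so flashcard drill finishes at 17 + 1 = hour 18.
Note summarizing waits on flashcard drill (finishes hour 18); the problem set (finishes hour 17, plus 3-hour gap → hour 20); lecture review (finishes hour 10). The latest of these is hour 20, which is the earliest note summarizing can start.

20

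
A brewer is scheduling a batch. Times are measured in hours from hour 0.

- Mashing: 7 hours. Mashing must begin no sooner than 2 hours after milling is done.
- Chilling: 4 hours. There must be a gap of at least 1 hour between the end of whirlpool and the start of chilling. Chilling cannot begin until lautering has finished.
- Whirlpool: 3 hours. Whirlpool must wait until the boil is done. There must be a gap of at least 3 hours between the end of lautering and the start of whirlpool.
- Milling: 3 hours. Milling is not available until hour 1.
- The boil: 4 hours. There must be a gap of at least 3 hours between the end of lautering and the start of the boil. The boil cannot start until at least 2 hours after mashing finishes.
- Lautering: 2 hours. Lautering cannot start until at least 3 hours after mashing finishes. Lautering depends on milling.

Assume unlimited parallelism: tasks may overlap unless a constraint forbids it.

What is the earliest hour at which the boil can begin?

Milling waits on its own release at hour 1, so it starts at hour 1 and finishes at 1 + 3 = hour 4.
After milling (finishes hour 4, plus 2-hour gap → hour 6), mashing can start at hour 6 and finishes at hour 13.
Lautering cannot start until mashing (finishes hour 13, plus 3-hour gap → hour 16); milling (finishes hour 4). The controlling bound is hour 16, so lautering finishes at 16 + 2 = hour 18.
The boil waits on lautering (finishes hour 18, plus 3-hour gap → hour 21); mashing (finishes hour 13, plus 2-hour gap → hour 15). The latest of these is hour 21, which is the earliest the boil can start.

21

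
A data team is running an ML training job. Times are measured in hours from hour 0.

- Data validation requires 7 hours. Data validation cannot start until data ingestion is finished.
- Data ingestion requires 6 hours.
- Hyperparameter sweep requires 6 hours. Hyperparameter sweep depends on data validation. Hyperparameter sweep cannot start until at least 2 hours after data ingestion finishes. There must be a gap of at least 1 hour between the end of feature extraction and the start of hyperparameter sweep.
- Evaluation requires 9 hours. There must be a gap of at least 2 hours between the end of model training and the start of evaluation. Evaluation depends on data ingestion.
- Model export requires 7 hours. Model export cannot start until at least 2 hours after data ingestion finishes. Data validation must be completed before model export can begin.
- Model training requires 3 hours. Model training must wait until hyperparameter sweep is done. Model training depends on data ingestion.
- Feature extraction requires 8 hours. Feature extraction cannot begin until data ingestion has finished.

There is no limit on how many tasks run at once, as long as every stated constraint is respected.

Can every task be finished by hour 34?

No

Data ingestion can start immediately at hour 0; it finishes at hour 6.
Feature extraction cannot begin until data ingestion (finishes hour 6). It runs from hour 6 to 6 + 8 = hour 14.
Data validation cannot begin until data ingestion (finishes hour 6). It runs from hour 6 to 6 + 7 = hour 13.
For model export: data ingestion (finishes hour 6, plus 2-hour gap → hour 8); data validation (finishes hour 13). Taking the maximum gives a start of hour 13, and it finishes at 13 + 7 = hour 20.
Hyperparameter sweep needs all of data validation (finishes hour 13); data ingestion (finishes hour 6, plus 2-hour gap → hour 8); feature extraction (finishes hour 14, plus 1-hour gap → hour 15). That puts its earliest start at hour 15; it finishes at 15 + 6 = hour 21.
Model training cannot start until hyperparameter sweep (finishes hour 21); data ingestion (finishes hour 6). The controlling bound is hour 21, so model training finishes at 21 + 3 = hour 24.
For evaluation: model training (finishes hour 24, plus 2-hour gap → hour 26); data ingestion (finishes hour 6). Taking the maximum gives a start of hour 26, and it finishes at 26 + 9 = hour 35.
The earliest everything can be done is hour 35, which is after the deadline of 34, so it is not possible.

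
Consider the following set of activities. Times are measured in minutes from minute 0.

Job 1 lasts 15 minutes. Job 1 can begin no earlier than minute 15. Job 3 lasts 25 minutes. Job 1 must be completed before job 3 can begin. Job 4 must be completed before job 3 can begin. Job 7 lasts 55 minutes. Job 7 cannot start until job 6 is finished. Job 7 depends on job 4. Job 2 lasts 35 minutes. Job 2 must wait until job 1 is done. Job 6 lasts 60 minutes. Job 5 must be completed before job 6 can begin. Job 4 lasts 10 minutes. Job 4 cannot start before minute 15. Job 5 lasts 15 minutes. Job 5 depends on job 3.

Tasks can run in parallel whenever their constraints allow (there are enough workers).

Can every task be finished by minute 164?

After its own release at minute 15, job 4 can start at minute 15 and finishes at minute 25.
After its own release at minute 15, job 1 can start at minute 15 and finishes at minute 30.
Job 3 has to wait for job 1 (finishes minute 30); job 4 (finishes minute 25). The latest of these is minute 30, so job 3 runs minute 30 to 30 + 25 = minute 55.
Job 5 waits on job 3 (finishes minute 55), so it starts at minute 55 and finishes at 55 + 15 = minute 70.
After job 5 (finishes minute 70), job 6 can start at minute 70 and finishes at minute 130.
Job 7 needs all of job 6 (finishes minute 130); job 4 (finishes minute 25). That puts its earliest start at minute 130; it finishes at 130 + 55 = minute 185.
After job 1 (finishes minute 30), job 2 can start at minute 30 and finishes at minute 65.
The earliest everything can be done is minute 185, which is after the deadline of 164, so it is not possible.

No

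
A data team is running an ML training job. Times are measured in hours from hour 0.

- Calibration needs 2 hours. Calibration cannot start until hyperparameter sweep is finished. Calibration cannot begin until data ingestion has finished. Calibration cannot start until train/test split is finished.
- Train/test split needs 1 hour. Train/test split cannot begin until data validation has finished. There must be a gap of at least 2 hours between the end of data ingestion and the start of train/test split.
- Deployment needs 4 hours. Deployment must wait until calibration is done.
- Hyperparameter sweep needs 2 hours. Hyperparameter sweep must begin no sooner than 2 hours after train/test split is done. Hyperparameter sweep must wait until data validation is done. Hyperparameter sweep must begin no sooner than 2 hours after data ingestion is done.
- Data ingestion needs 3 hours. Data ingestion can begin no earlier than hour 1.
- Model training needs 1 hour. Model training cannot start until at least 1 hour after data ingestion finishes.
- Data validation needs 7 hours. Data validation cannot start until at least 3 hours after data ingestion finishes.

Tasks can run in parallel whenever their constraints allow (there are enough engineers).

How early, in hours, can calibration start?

After its own release at hour 1, data ingestion can start at hour 1 and finishes at hour 4.
Data validation cannot begin until data ingestion (finishes hour 4, plus 3-hour gap → hour 7). It runs from hour 7 to 7 + 7 = hour 14.
For train/test split: data validation (finishes hour 14); data ingestion (finishes hour 4, plus 2-hour gap → hour 6). Taking the maximum gives a start of hour 14, and it finishes at 14 + 1 = hour 15.
Hyperparameter sweep has to wait for train/test split (finishes hour 15, plus 2-hour gap → hour 17); data validation (finishes hour 14); data ingestion (finishes hour 4, plus 2-hour gap → hour 6). The latest of these is hour 17, so hyperparameter sweep runs hour 17 to 17 + 2 = hour 19.
Calibration waits on hyperparameter sweep (finishes hour 19); data ingestion (finishes hour 4); train/test split (finishes hour 15). The latest of these is hour 19, which is the earliest calibration can start.

19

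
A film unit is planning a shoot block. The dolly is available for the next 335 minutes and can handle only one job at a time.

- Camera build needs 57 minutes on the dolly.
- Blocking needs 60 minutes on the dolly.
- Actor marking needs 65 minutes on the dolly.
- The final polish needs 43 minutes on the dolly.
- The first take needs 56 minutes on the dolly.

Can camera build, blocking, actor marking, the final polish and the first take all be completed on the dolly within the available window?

Running back to back, the jobs need 57 + 60 + 65 + 43 + 56 = 281 minutes on the dolly.
Since 281 ≤ 335, they fit within the window.

Yes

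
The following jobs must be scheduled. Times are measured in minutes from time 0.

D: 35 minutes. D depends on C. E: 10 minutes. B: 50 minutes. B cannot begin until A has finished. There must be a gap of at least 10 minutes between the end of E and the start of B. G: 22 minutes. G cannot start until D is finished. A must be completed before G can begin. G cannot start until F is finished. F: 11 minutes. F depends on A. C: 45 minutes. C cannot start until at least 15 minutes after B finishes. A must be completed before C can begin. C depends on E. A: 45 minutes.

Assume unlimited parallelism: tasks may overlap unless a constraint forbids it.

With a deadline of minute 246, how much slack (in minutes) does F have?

168

A can start immediately at minute 0; it finishes at minute 45.
F cannot begin until A (finishes minute 45). It runs from minute 45 to 45 + 11 = minute 56.

Working backward from the deadline:
Nothing follows G; the deadline of minute 246 is its only limit. It must start by 246 − 22 = minute 224.
F feeds into G (must start by minute 224); so F must finish by minute 224 and therefore start by minute 213.
So F can start as early as minute 45 and as late as minute 213, giving 213 − 45 = 168 minutes of slack.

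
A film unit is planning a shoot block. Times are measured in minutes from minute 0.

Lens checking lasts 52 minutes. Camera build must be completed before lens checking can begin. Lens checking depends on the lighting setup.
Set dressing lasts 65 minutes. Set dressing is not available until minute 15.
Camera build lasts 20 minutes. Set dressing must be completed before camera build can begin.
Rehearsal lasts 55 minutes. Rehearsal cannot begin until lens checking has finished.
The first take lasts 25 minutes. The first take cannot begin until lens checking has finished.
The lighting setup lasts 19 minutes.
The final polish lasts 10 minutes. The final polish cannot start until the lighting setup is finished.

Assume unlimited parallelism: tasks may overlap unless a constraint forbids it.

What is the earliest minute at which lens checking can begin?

The lighting setup can start immediately at minute 0; it finishes at minute 19.
Set dressing cannot begin until its own release at minute 15. It runs from minute 15 to 15 + 65 = minute 80.
After set dressing (finishes minute 80), camera build can start at minute 80 and finishes at minute 100.
Lens checking waits on camera build (finishes minute 100); the lighting setup (finishes minute 19). The latest of these is minute 100, which is the earliest lens checking can start.

100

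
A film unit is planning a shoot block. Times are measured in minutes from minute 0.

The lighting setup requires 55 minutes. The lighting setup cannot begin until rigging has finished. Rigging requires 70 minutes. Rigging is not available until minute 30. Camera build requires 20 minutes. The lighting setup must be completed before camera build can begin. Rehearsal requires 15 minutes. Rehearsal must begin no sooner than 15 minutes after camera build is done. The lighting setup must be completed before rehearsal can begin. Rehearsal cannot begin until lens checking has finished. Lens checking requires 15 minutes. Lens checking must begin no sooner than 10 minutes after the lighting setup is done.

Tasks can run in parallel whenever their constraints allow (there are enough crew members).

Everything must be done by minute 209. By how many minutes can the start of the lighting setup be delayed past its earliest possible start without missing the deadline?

Rigging cannot begin until its own release at minute 30. It runs from minute 30 to 30 + 70 = minute 100.
After rigging (finishes minute 100), the lighting setup can start at minute 100 and finishes at minute 155.

Working backward from the deadline:
Rehearsal has no dependents, so it just needs to finish by minute 209. Starting by 209 − 15 = minute 194 achieves that.
Camera build feeds into rehearsal (must start by minute 194, minus 15-minute gap → minute 179); so camera build must finish by minute 179 and therefore start by minute 159.
Lens checking feeds into rehearsal (must start by minute 194); so lens checking must finish by minute 194 and therefore start by minute 179.
The lighting setup feeds camera build (must start by minute 159); lens checking (must start by minute 179, minus 10-minute gap → minute 169); rehearsal (must start by minute 194). Taking the minimum, the lighting setup must finish by minute 159 and start by 159 − 55 = minute 104.
So the lighting setup can start as early as minute 100 and as late as minute 104, giving 104 − 100 = 4 minutes of slack.

4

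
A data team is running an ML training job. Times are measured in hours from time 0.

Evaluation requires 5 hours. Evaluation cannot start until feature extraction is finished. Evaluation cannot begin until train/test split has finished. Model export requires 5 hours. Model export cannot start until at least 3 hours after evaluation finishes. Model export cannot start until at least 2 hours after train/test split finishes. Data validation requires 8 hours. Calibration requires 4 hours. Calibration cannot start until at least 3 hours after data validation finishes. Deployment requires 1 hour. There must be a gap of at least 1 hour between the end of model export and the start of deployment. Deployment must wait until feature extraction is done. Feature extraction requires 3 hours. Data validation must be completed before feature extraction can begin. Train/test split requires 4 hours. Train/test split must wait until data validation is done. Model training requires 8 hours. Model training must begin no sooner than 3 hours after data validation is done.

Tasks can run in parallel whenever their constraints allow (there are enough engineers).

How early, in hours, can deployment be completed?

Data validation can start immediately at hour 0; it finishes at hour 8.
Train/test split cannot begin until data validation (finishes hour 8). It runs from hour 8 to 8 + 4 = hour 12.
Feature extraction cannot begin until data validation (finishes hour 8). It runs from hour 8 to 8 + 3 = hour 11.
For evaluation: feature extraction (finishes hour 11); train/test split (finishes hour 12). Taking the maximum gives a start of hour 12, and it finishes at 12 + 5 = hour 17.
Model export needs all of evaluation (finishes hour 17, plus 3-hour gap → hour 20); train/test split (finishes hour 12, plus 2-hour gap → hour 14). That puts its earliest start at hour 20; it finishes at 20 + 5 = hour 25.
For deployment: model export (finishes hour 25, plus 1-hour gap → hour 26); feature extraction (finishes hour 11). Taking the maximum gives a start of hour 26, and it finishes at 26 + 1 = hour 27.

27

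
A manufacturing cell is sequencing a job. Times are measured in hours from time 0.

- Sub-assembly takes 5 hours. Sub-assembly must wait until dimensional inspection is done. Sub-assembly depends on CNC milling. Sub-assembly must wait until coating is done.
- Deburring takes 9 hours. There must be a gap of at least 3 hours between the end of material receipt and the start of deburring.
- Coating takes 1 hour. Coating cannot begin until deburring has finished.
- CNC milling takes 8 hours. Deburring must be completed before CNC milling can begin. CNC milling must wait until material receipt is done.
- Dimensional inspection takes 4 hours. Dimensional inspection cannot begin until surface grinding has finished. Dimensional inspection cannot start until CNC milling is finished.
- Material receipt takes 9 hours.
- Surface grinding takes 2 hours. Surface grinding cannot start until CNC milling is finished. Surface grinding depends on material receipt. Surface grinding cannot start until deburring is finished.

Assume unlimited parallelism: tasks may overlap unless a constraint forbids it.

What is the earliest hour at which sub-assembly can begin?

Material receipt has no prerequisites, so it starts at hour 0 and finishes at hour 9.
Deburring waits on material receipt (finishes hour 9, plus 3-hour gap → hour 12), so it starts at hour 12 and finishes at 12 + 9 = hour 21.
Coating waits on deburring (finishes hour 21), so it starts at hour 21 and finishes at 21 + 1 = hour 22.
CNC milling has to wait for deburring (finishes hour 21); material receipt (finishes hour 9). The latest of these is hour 21, so CNC milling runs hour 21 to 21 + 8 = hour 29.
Surface grinding needs all of CNC milling (finishes hour 29); material receipt (finishes hour 9); deburring (finishes hour 21). That puts its earliest start at hour 29; it finishes at 29 + 2 = hour 31.
Dimensional inspection has to wait for surface grinding (finishes hour 31); CNC milling (finishes hour 29). The latest of these is hour 31, so dimensional inspection runs hour 31 to 31 + 4 = hour 35.
Sub-assembly waits on dimensional inspection (finishes hour 35); CNC milling (finishes hour 29); coating (finishes hour 22). The latest of these is hour 35, which is the earliest sub-assembly can start.

35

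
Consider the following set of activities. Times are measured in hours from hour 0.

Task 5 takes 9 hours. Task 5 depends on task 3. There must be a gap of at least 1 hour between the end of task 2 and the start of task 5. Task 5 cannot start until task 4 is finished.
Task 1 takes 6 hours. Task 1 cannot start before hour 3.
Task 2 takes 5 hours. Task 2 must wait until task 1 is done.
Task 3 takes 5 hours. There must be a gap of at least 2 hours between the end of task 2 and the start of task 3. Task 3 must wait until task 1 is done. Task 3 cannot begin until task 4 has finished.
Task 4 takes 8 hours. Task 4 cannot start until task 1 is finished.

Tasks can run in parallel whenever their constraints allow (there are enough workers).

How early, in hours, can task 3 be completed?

22

After its own release at hour 3, task 1 can start at hour 3 and finishes at hour 9.
Task 4 cannot begin until task 1 (finishes hour 9). It runs from hour 9 to 9 + 8 = hour 17.
Task 2 waits on task 1 (finishes hour 9), so it starts at hour 9 and finishes at 9 + 5 = hour 14.
For task 3: task 2 (finishes hour 14, plus 2-hour gap → hour 16); task 1 (finishes hour 9); task 4 (finishes hour 17). Taking the maximum gives a start of hour 17, and it finishes at 17 + 5 = hour 22.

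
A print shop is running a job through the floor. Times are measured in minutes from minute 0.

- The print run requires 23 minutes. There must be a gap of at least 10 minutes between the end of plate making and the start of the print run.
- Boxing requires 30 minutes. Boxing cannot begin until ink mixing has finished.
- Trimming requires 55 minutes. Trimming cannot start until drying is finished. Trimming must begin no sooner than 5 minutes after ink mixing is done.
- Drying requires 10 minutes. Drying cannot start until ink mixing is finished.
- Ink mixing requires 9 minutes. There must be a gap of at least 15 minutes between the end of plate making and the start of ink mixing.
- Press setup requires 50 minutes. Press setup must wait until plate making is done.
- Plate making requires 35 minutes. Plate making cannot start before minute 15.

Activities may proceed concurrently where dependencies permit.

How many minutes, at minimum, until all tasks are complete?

139

Plate making waits on its own release at minute 15, so it starts at minute 15 and finishes at 15 + 35 = minute 50.
After plate making (finishes minute 50, plus 10-minute gap → minute 60), the print run can start at minute 60 and finishes at minute 83.
After plate making (finishes minute 50), press setup can start at minute 50 and finishes at minute 100.
Ink mixing cannot begin until plate making (finishes minute 50, plus 15-minute gap → minute 65). It runs from minute 65 to 65 + 9 = minute 74.
After ink mixing (finishes minute 74), boxing can start at minute 74 and finishes at minute 104.
Drying waits on ink mixing (finishes minute 74), so it starts at minute 74 and finishes at 74 + 10 = minute 84.
For trimming: drying (finishes minute 84); ink mixing (finishes minute 74, plus 5-minute gap → minute 79). Taking the maximum gives a start of minute 84, and it finishes at 84 + 55 = minute 139.
All tasks are finished once the last one completes. Finish times: Plate making at 50, Ink mixing at 74, Press setup at 100, The print run at 83, Drying at 84, Trimming at 139, Boxing at 104. The latest is minute 139.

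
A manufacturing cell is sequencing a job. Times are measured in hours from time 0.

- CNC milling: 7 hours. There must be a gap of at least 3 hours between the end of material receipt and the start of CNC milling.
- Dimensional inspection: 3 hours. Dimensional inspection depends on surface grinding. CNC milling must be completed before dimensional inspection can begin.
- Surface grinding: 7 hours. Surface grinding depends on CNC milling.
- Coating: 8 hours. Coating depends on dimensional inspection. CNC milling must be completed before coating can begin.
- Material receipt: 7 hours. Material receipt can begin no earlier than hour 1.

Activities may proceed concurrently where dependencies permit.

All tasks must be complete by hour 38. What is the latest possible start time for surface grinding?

20

To finish by hour 38, coating (duration 8) must start no later than hour 30.
Since coating (must start by hour 30) depends on it, dimensional inspection must finish by hour 30. Backing off its 3-hour duration gives a latest start of hour 27.
Since dimensional inspection (must start by hour 27) depends on it, surface grinding must finish by hour 27. Backing off its 7-hour duration gives a latest start of hour 20.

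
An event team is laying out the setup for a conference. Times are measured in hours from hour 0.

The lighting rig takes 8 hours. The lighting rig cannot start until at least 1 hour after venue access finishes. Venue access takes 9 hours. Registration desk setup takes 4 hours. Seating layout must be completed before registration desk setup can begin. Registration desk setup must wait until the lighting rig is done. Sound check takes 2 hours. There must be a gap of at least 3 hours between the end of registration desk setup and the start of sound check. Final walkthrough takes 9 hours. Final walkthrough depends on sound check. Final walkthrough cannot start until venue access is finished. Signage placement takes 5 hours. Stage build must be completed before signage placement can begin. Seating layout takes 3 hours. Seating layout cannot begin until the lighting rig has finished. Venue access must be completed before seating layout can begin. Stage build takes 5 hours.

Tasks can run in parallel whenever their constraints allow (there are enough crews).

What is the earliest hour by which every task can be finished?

39

Nothing blocks stage build, so it runs from hour 0 to hour 5.
Signage placement cannot begin until stage build (finishes hour 5). It runs from hour 5 to 5 + 5 = hour 10.
Venue access can start immediately at hour 0; it finishes at hour 9.
The lighting rig waits on venue access (finishes hour 9, plus 1-hour gap → hour 10), so it starts at hour 10 and finishes at 10 + 8 = hour 18.
Seating layout cannot start until the lighting rig (finishes hour 18); venue access (finishes hour 9). The controlling bound is hour 18, so seating layout finishes at 18 + 3 = hour 21.
Registration desk setup cannot start until seating layout (finishes hour 21); the lighting rig (finishes hour 18). The controlling bound is hour 21, so registration desk setup finishes at 21 + 4 = hour 25.
Sound check cannot begin until registration desk setup (finishes hour 25, plus 3-hour gap → hour 28). It runs from hour 28 to 28 + 2 = hour 30.
Final walkthrough needs all of sound check (finishes hour 30); venue access (finishes hour 9). That puts its earliest start at hour 30; it finishes at 30 + 9 = hour 39.
All tasks are finished once the last one completes. Finish times: Venue access at 9, Stage build at 5, The lighting rig at 18, Seating layout at 21, Registration desk setup at 25, Signage placement at 10, Sound check at 30, Final walkthrough at 39. The latest is hour 39.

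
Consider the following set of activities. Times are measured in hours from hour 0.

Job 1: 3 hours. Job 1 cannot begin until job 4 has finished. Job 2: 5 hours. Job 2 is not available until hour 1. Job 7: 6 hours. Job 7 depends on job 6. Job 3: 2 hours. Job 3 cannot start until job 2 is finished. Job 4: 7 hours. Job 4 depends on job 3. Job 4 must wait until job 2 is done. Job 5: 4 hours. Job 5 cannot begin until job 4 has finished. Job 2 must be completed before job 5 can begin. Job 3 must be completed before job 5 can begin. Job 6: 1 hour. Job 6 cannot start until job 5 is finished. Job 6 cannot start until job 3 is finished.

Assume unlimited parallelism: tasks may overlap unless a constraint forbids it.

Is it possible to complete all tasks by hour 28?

Job 2 cannot begin until its own release at hour 1. It runs from hour 1 to 1 + 5 = hour 6.
Job 3 waits on job 2 (finishes hour 6), so it starts at hour 6 and finishes at 6 + 2 = hour 8.
Job 4 needs all of job 3 (finishes hour 8); job 2 (finishes hour 6). That puts its earliest start at hour 8; it finishes at 8 + 7 = hour 15.
Job 5 needs all of job 4 (finishes hour 15); job 2 (finishes hour 6); job 3 (finishes hour 8). That puts its earliest start at hour 15; it finishes at 15 + 4 = hour 19.
Job 6 cannot start until job 5 (finishes hour 19); job 3 (finishes hour 8). The controlling bound is hour 19, so job 6 finishes at 19 + 1 = hour 20.
After job 6 (finishes hour 20), job 7 can start at hour 20 and finishes at hour 26.
After job 4 (finishes hour 15), job 1 can start at hour 15 and finishes at hour 18.
Every task is finished by hour 26, which is no later than the deadline of 28, so the schedule is feasible.

Yes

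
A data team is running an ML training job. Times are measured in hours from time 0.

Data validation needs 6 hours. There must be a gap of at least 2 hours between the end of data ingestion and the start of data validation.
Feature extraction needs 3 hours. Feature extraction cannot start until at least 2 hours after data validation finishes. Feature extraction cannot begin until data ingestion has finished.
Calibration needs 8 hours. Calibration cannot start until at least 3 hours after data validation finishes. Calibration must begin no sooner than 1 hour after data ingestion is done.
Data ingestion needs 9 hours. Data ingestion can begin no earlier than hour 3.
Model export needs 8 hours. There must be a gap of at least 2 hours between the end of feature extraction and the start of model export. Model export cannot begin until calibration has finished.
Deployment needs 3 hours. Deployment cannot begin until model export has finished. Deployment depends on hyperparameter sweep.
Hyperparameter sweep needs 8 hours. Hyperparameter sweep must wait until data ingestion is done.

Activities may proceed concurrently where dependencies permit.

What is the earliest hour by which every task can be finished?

Data ingestion cannot begin until its own release at hour 3. It runs from hour 3 to 3 + 9 = hour 12.
After data ingestion (finishes hour 12), hyperparameter sweep can start at hour 12 and finishes at hour 20.
Data validation cannot begin until data ingestion (finishes hour 12, plus 2-hour gap → hour 14). It runs from hour 14 to 14 + 6 = hour 20.
Calibration needs all of data validation (finishes hour 20, plus 3-hour gap → hour 23); data ingestion (finishes hour 12, plus 1-hour gap → hour 13). That puts its earliest start at hour 23; it finishes at 23 + 8 = hour 31.
For feature extraction: data validation (finishes hour 20, plus 2-hour gap → hour 22); data ingestion (finishes hour 12). Taking the maximum gives a start of hour 22, and it finishes at 22 + 3 = hour 25.
For model export: feature extraction (finishes hour 25, plus 2-hour gap → hour 27); calibration (finishes hour 31). Taking the maximum gives a start of hour 31, and it finishes at 31 + 8 = hour 39.
For deployment: model export (finishes hour 39); hyperparameter sweep (finishes hour 20). Taking the maximum gives a start of hour 39, and it finishes at 39 + 3 = hour 42.
All tasks are finished once the last one completes. Finish times: Data ingestion at 12, Data validation at 20, Feature extraction at 25, Hyperparameter sweep at 20, Calibration at 31, Model export at 39, Deployment at 42. The latest is hour 42.

42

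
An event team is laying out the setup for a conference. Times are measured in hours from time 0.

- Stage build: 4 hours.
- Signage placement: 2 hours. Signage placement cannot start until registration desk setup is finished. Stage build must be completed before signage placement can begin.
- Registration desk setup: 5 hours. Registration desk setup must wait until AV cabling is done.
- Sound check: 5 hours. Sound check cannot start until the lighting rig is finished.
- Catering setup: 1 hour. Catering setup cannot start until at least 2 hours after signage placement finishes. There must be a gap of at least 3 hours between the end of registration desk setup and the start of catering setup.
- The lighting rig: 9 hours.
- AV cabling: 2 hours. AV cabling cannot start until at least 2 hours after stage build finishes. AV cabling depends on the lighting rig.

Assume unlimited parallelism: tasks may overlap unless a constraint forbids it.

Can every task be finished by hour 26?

Yes

The lighting rig can start immediately at hour 0; it finishes at hour 9.
After the lighting rig (finishes hour 9), sound check can start at hour 9 and finishes at hour 14.
Stage build can start immediately at hour 0; it finishes at hour 4.
For AV cabling: stage build (finishes hour 4, plus 2-hour gap → hour 6); the lighting rig (finishes hour 9). Taking the maximum gives a start of hour 9, and it finishes at 9 + 2 = hour 11.
Registration desk setup cannot begin until AV cabling (finishes hour 11). It runs from hour 11 to 11 + 5 = hour 16.
For signage placement: registration desk setup (finishes hour 16); stage build (finishes hour 4). Taking the maximum gives a start of hour 16, and it finishes at 16 + 2 = hour 18.
Catering setup cannot start until signage placement (finishes hour 18, plus 2-hour gap → hour 20); registration desk setup (finishes hour 16, plus 3-hour gap → hour 19). The controlling bound is hour 20, so catering setup finishes at 20 + 1 = hour 21.
Every task is finished by hour 21, which is no later than the deadline of 26, so the schedule is feasible.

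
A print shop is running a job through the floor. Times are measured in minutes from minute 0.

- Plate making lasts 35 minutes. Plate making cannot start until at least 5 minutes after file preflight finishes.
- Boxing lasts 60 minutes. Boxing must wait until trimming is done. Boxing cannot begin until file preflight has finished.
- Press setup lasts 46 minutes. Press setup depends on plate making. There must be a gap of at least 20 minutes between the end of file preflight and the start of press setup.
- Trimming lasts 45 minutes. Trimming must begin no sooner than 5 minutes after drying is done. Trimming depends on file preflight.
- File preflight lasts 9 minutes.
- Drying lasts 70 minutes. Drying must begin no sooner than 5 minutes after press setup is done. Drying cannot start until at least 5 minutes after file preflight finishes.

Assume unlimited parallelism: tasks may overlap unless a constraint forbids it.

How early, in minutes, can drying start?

File preflight can start immediately at minute 0; it finishes at minute 9.
After file preflight (finishes minute 9, plus 5-minute gap → minute 14), plate making can start at minute 14 and finishes at minute 49.
Press setup cannot start until plate making (finishes minute 49); file preflight (finishes minute 9, plus 20-minute gap → minute 29). The controlling bound is minute 49, so press setup finishes at 49 + 46 = minute 95.
Drying waits on press setup (finishes minute 95, plus 5-minute gap → minute 100); file preflight (finishes minute 9, plus 5-minute gap → minute 14). The latest of these is minute 100, which is the earliest drying can start.

100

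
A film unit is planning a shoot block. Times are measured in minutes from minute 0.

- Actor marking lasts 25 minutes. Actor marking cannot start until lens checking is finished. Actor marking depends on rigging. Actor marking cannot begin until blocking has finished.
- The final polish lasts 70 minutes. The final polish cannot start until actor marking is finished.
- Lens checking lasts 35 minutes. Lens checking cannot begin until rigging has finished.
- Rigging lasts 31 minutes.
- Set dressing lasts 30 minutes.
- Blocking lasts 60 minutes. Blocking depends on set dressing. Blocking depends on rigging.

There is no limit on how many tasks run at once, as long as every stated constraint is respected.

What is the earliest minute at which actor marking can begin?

Set dressing can start immediately at minute 0; it finishes at minute 30.
Nothing blocks rigging, so it runs from minute 0 to minute 31.
Blocking needs all of set dressing (finishes minute 30); rigging (finishes minute 31). That puts its earliest start at minute 31; it finishes at 31 + 60 = minute 91.
Lens checking waits on rigging (finishes minute 31), so it starts at minute 31 and finishes at 31 + 35 = minute 66.
Actor marking waits on lens checking (finishes minute 66); rigging (finishes minute 31); blocking (finishes minute 91). The latest of these is minute 91, which is the earliest actor marking can start.

91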